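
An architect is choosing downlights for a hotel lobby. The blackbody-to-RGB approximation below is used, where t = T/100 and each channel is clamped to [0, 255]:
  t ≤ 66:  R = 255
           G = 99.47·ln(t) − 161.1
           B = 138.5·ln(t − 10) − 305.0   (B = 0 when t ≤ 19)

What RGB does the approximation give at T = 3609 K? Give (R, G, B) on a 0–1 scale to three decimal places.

(1.000, 0.767, 0.575)

t = 3609/100 = 36.09; the t ≤ 66 branch applies.
R = 255 by definition for t ≤ 66.
G = 99.47·ln 36.09 − 161.1 = 99.47·3.5860 − 161.1 = 195.601.
B = 138.5·ln(36.09 − 10) − 305.0 = 138.5·ln 26.09 − 305.0 = 138.5·3.2616 − 305.0 = 146.725.
Dividing each by 255: (1.0000, 0.7671, 0.5754) → (1.000, 0.767, 0.575).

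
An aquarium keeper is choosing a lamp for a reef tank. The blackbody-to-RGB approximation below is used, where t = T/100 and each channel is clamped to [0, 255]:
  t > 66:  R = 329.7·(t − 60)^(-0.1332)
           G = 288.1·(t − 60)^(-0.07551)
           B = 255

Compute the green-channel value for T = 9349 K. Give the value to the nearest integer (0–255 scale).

221

t = 9349/100 = 93.49; the t > 66 branch applies.
G = 288.1·(93.49 − 60)^(-0.07551) = 288.1·33.49^(-0.07551) = 288.1·0.76710 = 221.002.
Rounded: 221.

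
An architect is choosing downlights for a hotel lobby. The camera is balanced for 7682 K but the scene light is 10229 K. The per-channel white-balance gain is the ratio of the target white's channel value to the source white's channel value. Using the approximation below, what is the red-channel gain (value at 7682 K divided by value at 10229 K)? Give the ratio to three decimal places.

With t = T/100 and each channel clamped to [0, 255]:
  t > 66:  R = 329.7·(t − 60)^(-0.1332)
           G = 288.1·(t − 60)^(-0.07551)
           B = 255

At 10229 K (t = 102.29):
  R = 329.7·(102.29 − 60)^(-0.1332) = 329.7·42.29^(-0.1332) = 329.7·0.60727 = 200.218.
At 7682 K (t = 76.82):
  R = 329.7·(76.82 − 60)^(-0.1332) = 329.7·16.82^(-0.1332) = 329.7·0.68663 = 226.380.
Gain = 226.380 / 200.218 = 1.1307 → 1.131.

1.131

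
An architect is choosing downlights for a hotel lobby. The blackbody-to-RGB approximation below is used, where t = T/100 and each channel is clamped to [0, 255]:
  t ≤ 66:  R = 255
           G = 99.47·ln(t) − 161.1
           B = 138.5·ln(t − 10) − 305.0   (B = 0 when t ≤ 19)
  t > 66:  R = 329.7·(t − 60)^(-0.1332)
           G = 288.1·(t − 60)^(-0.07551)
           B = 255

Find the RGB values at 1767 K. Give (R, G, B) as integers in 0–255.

(255, 125, 0)

t = 1767/100 = 17.67; the t ≤ 66 branch applies.
R = 255 by definition for t ≤ 66.
G = 99.47·ln 17.67 − 161.1 = 99.47·2.8719 − 161.1 = 124.565.
t = 17.67 ≤ 19, so B = 0.
Rounded: (255, 125, 0).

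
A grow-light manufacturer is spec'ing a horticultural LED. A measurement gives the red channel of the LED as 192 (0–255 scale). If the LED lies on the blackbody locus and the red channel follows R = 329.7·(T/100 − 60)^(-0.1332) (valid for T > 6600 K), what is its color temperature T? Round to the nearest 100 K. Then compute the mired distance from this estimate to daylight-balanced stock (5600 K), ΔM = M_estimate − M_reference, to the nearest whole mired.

-94 mireds

(t − 60)^(-0.1332) = 192/329.7 = 0.58235.
t − 60 = 0.58235^(1/-0.1332) = 0.58235^(-7.508) = 57.929, so t = 117.929.
T = 100·t = 11793 K → 11800 K to the nearest 100 K.
M_estimate = 10⁶/11800 = 84.75; M_reference = 10⁶/5600 = 178.57.
ΔM = 84.75 − 178.57 = -93.83 → -94 mireds.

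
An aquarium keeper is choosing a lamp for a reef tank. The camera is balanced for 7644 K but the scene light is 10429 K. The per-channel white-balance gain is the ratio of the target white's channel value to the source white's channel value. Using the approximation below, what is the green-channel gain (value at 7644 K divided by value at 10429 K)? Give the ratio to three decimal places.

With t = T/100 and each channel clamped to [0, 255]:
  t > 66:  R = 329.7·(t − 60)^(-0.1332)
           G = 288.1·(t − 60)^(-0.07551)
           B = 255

1.078

At 10429 K (t = 104.29):
  G = 288.1·(104.29 − 60)^(-0.07551) = 288.1·44.29^(-0.07551) = 288.1·0.75108 = 216.387.
At 7644 K (t = 76.44):
  G = 288.1·(76.44 − 60)^(-0.07551) = 288.1·16.44^(-0.07551) = 288.1·0.80944 = 233.201.
Gain = 233.201 / 216.387 = 1.0777 → 1.078.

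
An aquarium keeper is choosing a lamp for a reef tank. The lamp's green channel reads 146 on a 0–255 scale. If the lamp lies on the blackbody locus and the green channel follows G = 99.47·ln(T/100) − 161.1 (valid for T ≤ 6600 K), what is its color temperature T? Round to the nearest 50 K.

ln t = (146 + 161.1) / 99.47 = 3.0874.
t = e^3.0874 = 21.919.
T = 100·t = 2192 K → 2200 K to the nearest 50 K.

2200 K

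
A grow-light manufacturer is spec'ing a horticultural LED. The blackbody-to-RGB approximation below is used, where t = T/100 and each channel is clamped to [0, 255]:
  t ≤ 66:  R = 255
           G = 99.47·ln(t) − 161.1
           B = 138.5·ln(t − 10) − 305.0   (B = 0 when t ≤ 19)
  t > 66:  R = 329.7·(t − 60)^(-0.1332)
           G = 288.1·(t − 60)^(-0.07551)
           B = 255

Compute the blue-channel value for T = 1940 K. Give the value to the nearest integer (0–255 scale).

5

t = 1940/100 = 19.4; the t ≤ 66 branch applies.
B = 138.5·ln(19.4 − 10) − 305.0 = 138.5·ln 9.4 − 305.0 = 138.5·2.2407 − 305.0 = 5.338.
Rounded: 5.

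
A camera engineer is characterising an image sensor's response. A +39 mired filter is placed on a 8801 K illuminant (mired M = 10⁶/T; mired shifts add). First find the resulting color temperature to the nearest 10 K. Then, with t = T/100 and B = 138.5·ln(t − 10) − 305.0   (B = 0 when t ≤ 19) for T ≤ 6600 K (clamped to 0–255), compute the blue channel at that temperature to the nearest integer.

251

M_in = 10⁶/8801 = 113.62; M_out = 113.62 + (+39) = 152.62.
T_out = 10⁶/152.62 = 6552.1 K → 6550 K; t = 65.5.
B = 138.5·ln(65.5 − 10) − 305.0 = 138.5·ln 55.5 − 305.0 = 138.5·4.0164 − 305.0 = 251.269.
Rounded: 251.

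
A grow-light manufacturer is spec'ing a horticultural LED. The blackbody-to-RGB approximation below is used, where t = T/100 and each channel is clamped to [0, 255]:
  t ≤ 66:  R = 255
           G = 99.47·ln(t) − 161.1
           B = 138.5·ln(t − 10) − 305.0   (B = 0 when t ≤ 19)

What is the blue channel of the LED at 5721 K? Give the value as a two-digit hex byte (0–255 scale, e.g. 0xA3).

t = 5721/100 = 57.21; the t ≤ 66 branch applies.
B = 138.5·ln(57.21 − 10) − 305.0 = 138.5·ln 47.21 − 305.0 = 138.5·3.8546 − 305.0 = 228.863.
Rounded: 229; in hex, 0xE5.

0xE5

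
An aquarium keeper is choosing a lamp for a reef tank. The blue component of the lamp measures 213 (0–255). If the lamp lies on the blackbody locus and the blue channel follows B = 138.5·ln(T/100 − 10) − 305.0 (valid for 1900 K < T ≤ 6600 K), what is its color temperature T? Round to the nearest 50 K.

ln(t − 10) = (213 + 305.0) / 138.5 = 3.7401.
t − 10 = e^3.7401 = 42.101, so t = 52.101.
T = 100·t = 5210 K → 5200 K to the nearest 50 K.

5200 K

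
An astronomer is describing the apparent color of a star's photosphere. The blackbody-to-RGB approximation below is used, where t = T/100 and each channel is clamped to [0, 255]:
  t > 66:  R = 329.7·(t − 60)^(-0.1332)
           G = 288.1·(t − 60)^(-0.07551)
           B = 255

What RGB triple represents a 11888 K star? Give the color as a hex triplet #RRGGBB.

t = 11888/100 = 118.88; the t > 66 branch applies.
R = 329.7·(118.88 − 60)^(-0.1332) = 329.7·58.88^(-0.1332) = 329.7·0.58109 = 191.584.
G = 288.1·(118.88 − 60)^(-0.07551) = 288.1·58.88^(-0.07551) = 288.1·0.73511 = 211.784.
B = 255 by definition for t > 66.
Rounded: (192, 212, 255).
In hex: #C0D4FF.

#C0D4FF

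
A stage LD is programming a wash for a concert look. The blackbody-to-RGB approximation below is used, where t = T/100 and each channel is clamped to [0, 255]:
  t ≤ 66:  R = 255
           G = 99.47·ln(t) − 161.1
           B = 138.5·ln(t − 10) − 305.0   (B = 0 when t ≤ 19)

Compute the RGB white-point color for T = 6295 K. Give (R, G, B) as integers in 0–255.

t = 6295/100 = 62.95; the t ≤ 66 branch applies.
R = 255 by definition for t ≤ 66.
G = 99.47·ln 62.95 − 161.1 = 99.47·4.1423 − 161.1 = 250.939.
B = 138.5·ln(62.95 − 10) − 305.0 = 138.5·ln 52.95 − 305.0 = 138.5·3.9693 − 305.0 = 244.755.
Rounded: (255, 251, 245).

(255, 251, 245)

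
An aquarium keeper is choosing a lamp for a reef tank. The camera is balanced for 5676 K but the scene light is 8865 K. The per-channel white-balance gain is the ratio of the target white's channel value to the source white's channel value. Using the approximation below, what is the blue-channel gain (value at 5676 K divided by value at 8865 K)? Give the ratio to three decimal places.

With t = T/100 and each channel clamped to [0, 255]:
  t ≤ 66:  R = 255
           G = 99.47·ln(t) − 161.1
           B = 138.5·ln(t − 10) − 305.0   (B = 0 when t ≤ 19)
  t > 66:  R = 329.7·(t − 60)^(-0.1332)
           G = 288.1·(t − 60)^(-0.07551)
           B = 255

At 8865 K (t = 88.65):
  B = 255 by definition for t > 66.
At 5676 K (t = 56.76):
  B = 138.5·ln(56.76 − 10) − 305.0 = 138.5·ln 46.76 − 305.0 = 138.5·3.8450 − 305.0 = 227.536.
Gain = 227.536 / 255.000 = 0.8923 → 0.892.

0.892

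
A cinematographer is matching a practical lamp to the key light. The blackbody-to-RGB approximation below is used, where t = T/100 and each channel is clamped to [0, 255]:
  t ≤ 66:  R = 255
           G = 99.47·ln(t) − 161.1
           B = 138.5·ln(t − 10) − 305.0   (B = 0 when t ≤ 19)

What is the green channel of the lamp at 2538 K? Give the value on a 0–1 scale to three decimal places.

0.630

t = 2538/100 = 25.38; the t ≤ 66 branch applies.
G = 99.47·ln 25.38 − 161.1 = 99.47·3.2340 − 161.1 = 160.582.
On a 0–1 scale: 160.582/255 = 0.6297 → 0.630.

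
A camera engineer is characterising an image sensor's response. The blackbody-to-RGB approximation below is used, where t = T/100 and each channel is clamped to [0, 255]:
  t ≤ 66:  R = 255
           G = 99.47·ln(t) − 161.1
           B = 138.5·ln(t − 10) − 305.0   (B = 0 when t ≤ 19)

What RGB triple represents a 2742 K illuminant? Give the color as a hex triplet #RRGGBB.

t = 2742/100 = 27.42; the t ≤ 66 branch applies.
R = 255 by definition for t ≤ 66.
G = 99.47·ln 27.42 − 161.1 = 99.47·3.3113 − 161.1 = 168.272.
B = 138.5·ln(27.42 − 10) − 305.0 = 138.5·ln 17.42 − 305.0 = 138.5·2.8576 − 305.0 = 90.780.
Rounded: (255, 168, 91).
In hex: #FFA85B.

#FFA85B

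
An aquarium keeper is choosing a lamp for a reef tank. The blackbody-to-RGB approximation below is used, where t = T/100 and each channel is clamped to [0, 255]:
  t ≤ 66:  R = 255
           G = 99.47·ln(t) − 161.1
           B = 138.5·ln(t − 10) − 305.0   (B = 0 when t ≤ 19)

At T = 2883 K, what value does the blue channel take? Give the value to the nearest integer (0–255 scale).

t = 2883/100 = 28.83; the t ≤ 66 branch applies.
B = 138.5·ln(28.83 − 10) − 305.0 = 138.5·ln 18.83 − 305.0 = 138.5·2.9355 − 305.0 = 101.560.
Rounded: 102.

102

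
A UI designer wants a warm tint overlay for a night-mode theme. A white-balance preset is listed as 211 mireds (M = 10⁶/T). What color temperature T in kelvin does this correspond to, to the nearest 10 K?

4740 K

T = 10⁶ / 211 = 4739.34 K → 4740 K.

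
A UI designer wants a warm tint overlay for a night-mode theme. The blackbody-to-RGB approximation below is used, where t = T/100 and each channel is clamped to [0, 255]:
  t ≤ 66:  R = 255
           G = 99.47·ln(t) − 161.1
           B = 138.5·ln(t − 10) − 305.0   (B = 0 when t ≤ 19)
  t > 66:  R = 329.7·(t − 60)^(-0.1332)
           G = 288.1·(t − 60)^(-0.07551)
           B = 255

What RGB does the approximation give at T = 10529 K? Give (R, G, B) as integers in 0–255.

t = 10529/100 = 105.29; the t > 66 branch applies.
R = 329.7·(105.29 − 60)^(-0.1332) = 329.7·45.29^(-0.1332) = 329.7·0.60176 = 198.399.
G = 288.1·(105.29 − 60)^(-0.07551) = 288.1·45.29^(-0.07551) = 288.1·0.74982 = 216.022.
B = 255 by definition for t > 66.
Rounded: (198, 216, 255).

(198, 216, 255)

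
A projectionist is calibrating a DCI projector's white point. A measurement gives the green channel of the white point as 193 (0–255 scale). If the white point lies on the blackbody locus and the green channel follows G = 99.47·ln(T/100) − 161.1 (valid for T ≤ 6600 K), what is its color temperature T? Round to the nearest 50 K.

3500 K

ln t = (193 + 161.1) / 99.47 = 3.5599.
t = e^3.5599 = 35.159.
T = 100·t = 3516 K → 3500 K to the nearest 50 K.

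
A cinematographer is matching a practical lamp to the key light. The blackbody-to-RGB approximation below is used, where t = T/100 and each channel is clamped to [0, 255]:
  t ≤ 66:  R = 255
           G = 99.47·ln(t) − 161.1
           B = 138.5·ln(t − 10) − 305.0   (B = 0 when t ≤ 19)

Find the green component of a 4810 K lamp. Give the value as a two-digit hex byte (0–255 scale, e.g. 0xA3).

0xE0

t = 4810/100 = 48.1; the t ≤ 66 branch applies.
G = 99.47·ln 48.1 − 161.1 = 99.47·3.8733 − 161.1 = 224.175.
Rounded: 224; in hex, 0xE0.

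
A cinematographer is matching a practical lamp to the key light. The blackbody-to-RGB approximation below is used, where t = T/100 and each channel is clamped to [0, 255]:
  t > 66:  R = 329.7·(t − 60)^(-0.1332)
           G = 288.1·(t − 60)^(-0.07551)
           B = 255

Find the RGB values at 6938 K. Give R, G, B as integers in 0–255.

R=245, G=243, B=255

t = 6938/100 = 69.38; the t > 66 branch applies.
R = 329.7·(69.38 − 60)^(-0.1332) = 329.7·9.38^(-0.1332) = 329.7·0.74217 = 244.693.
G = 288.1·(69.38 − 60)^(-0.07551) = 288.1·9.38^(-0.07551) = 288.1·0.84448 = 243.294.
B = 255 by definition for t > 66.
Rounded: (245, 243, 255).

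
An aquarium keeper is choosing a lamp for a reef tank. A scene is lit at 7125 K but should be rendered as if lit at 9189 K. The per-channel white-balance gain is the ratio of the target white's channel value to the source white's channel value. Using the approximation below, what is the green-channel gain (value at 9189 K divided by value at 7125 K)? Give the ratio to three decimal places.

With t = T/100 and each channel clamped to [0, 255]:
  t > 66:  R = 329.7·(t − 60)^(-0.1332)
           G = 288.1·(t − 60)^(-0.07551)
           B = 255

0.924

At 7125 K (t = 71.25):
  G = 288.1·(71.25 − 60)^(-0.07551) = 288.1·11.25^(-0.07551) = 288.1·0.83297 = 239.978.
At 9189 K (t = 91.89):
  G = 288.1·(91.89 − 60)^(-0.07551) = 288.1·31.89^(-0.07551) = 288.1·0.76994 = 221.821.
Gain = 221.821 / 239.978 = 0.9243 → 0.924.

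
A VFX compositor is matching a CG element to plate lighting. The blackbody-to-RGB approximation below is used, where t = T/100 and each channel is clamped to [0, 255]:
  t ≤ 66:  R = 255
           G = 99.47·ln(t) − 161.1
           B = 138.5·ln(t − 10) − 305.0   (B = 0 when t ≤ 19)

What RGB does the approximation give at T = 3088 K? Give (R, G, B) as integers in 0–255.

(255, 180, 116)

t = 3088/100 = 30.88; the t ≤ 66 branch applies.
R = 255 by definition for t ≤ 66.
G = 99.47·ln 30.88 − 161.1 = 99.47·3.4301 − 161.1 = 180.093.
B = 138.5·ln(30.88 − 10) − 305.0 = 138.5·ln 20.88 − 305.0 = 138.5·3.0388 − 305.0 = 115.873.
Rounded: (255, 180, 116).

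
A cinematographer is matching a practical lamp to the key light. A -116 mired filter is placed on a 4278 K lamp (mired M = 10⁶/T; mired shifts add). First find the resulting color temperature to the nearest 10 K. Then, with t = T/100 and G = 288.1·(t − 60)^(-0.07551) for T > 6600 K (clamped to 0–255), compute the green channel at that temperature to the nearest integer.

226

M_in = 10⁶/4278 = 233.75; M_out = 233.75 + (-116) = 117.75.
T_out = 10⁶/117.75 = 8492.3 K → 8490 K; t = 84.9.
G = 288.1·(84.9 − 60)^(-0.07551) = 288.1·24.9^(-0.07551) = 288.1·0.78446 = 226.004.
Rounded: 226.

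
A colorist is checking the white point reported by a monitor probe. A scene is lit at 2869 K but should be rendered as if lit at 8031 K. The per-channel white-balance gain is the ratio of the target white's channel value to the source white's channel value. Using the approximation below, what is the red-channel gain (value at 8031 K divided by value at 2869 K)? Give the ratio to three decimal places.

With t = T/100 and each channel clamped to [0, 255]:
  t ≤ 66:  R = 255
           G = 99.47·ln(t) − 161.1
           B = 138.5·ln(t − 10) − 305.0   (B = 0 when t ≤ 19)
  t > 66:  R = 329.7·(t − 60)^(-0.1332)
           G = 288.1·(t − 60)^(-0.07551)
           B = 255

At 2869 K (t = 28.69):
  R = 255 by definition for t ≤ 66.
At 8031 K (t = 80.31):
  R = 329.7·(80.31 − 60)^(-0.1332) = 329.7·20.31^(-0.1332) = 329.7·0.66960 = 220.766.
Gain = 220.766 / 255.000 = 0.8657 → 0.866.

0.866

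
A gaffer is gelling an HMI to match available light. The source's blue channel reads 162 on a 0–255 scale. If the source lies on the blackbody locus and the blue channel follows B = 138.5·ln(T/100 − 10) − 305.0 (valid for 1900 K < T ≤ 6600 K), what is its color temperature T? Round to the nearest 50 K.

ln(t − 10) = (162 + 305.0) / 138.5 = 3.3718.
t − 10 = e^3.3718 = 29.132, so t = 39.132.
T = 100·t = 3913 K → 3900 K to the nearest 50 K.

3900 K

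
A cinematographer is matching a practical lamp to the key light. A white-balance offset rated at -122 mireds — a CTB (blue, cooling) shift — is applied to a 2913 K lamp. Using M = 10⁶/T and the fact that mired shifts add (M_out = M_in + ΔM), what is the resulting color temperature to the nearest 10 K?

4520 K

M_in = 10⁶/2913 = 343.29 mireds.
M_out = 343.29 + (-122) = 221.29 mireds.
T_out = 10⁶/221.29 = 4519.0 K → 4520 K.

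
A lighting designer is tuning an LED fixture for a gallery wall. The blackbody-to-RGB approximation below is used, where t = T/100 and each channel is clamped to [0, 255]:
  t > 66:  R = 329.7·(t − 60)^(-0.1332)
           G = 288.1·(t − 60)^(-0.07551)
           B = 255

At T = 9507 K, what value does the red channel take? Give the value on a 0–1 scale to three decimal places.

0.805

t = 9507/100 = 95.07; the t > 66 branch applies.
R = 329.7·(95.07 − 60)^(-0.1332) = 329.7·35.07^(-0.1332) = 329.7·0.62261 = 205.274.
On a 0–1 scale: 205.274/255 = 0.8050 → 0.805.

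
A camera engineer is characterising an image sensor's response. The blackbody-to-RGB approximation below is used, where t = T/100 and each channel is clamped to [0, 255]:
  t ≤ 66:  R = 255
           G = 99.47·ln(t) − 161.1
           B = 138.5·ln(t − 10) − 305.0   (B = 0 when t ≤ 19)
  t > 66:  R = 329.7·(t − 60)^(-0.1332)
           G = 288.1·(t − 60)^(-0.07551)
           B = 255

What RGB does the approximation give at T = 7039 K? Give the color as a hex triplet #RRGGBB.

t = 7039/100 = 70.39; the t > 66 branch applies.
R = 329.7·(70.39 − 60)^(-0.1332) = 329.7·10.39^(-0.1332) = 329.7·0.73213 = 241.382.
G = 288.1·(70.39 − 60)^(-0.07551) = 288.1·10.39^(-0.07551) = 288.1·0.83798 = 241.423.
B = 255 by definition for t > 66.
Rounded: (241, 241, 255).
In hex: #F1F1FF.

#F1F1FF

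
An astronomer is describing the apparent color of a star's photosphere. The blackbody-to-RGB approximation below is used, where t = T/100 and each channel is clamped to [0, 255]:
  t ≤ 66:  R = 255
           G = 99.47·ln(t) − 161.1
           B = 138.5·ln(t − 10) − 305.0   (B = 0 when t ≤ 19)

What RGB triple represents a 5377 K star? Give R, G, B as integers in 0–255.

t = 5377/100 = 53.77; the t ≤ 66 branch applies.
R = 255 by definition for t ≤ 66.
G = 99.47·ln 53.77 − 161.1 = 99.47·3.9847 − 161.1 = 235.260.
B = 138.5·ln(53.77 − 10) − 305.0 = 138.5·ln 43.77 − 305.0 = 138.5·3.7789 − 305.0 = 218.384.
Rounded: (255, 235, 218).

R=255, G=235, B=218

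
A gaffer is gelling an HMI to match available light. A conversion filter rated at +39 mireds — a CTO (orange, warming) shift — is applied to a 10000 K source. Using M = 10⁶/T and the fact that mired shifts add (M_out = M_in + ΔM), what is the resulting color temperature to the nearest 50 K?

7200 K

M_in = 10⁶/10000 = 100.00 mireds.
M_out = 100.00 + (+39) = 139.00 mireds.
T_out = 10⁶/139.00 = 7194.2 K → 7200 K.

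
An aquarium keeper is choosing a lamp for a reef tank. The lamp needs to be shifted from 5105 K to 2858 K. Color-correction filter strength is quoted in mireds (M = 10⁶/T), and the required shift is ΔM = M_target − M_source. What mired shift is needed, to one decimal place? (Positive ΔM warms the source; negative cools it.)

+154.0 mireds

M_source = 10⁶/5105 = 195.886; M_target = 10⁶/2858 = 349.895.
ΔM = 349.895 − 195.886 = 154.009 → +154.0 mireds, a warming shift.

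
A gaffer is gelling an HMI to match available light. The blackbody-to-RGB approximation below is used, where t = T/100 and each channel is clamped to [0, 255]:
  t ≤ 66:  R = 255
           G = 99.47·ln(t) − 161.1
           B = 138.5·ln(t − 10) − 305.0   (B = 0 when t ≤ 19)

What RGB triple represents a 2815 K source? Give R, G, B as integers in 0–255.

R=255, G=171, B=96

t = 2815/100 = 28.15; the t ≤ 66 branch applies.
R = 255 by definition for t ≤ 66.
G = 99.47·ln 28.15 − 161.1 = 99.47·3.3375 − 161.1 = 170.886.
B = 138.5·ln(28.15 − 10) − 305.0 = 138.5·ln 18.15 − 305.0 = 138.5·2.8987 − 305.0 = 96.466.
Rounded: (255, 171, 96).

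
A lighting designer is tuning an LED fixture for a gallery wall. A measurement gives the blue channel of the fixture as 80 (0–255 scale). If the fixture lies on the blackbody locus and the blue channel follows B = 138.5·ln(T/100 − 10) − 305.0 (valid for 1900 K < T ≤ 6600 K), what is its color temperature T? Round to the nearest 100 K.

ln(t − 10) = (80 + 305.0) / 138.5 = 2.7798.
t − 10 = e^2.7798 = 16.116, so t = 26.116.
T = 100·t = 2612 K → 2600 K to the nearest 100 K.

2600 K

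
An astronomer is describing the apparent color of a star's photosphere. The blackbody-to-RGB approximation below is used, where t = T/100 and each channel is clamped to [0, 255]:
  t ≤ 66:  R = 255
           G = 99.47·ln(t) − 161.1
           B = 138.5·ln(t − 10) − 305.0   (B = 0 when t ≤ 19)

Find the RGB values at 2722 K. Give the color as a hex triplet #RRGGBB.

t = 2722/100 = 27.22; the t ≤ 66 branch applies.
R = 255 by definition for t ≤ 66.
G = 99.47·ln 27.22 − 161.1 = 99.47·3.3040 − 161.1 = 167.544.
B = 138.5·ln(27.22 − 10) − 305.0 = 138.5·ln 17.22 − 305.0 = 138.5·2.8461 − 305.0 = 89.181.
Rounded: (255, 168, 89).
In hex: #FFA859.

#FFA859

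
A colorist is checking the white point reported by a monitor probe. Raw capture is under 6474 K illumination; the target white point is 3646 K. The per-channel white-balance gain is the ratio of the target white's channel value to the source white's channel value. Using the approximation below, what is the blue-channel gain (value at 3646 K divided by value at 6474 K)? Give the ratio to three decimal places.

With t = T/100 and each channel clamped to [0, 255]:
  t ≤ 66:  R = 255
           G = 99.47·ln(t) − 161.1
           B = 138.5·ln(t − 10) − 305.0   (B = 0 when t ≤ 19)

At 6474 K (t = 64.74):
  B = 138.5·ln(64.74 − 10) − 305.0 = 138.5·ln 54.74 − 305.0 = 138.5·4.0026 − 305.0 = 249.359.
At 3646 K (t = 36.46):
  B = 138.5·ln(36.46 − 10) − 305.0 = 138.5·ln 26.46 − 305.0 = 138.5·3.2756 − 305.0 = 148.675.
Gain = 148.675 / 249.359 = 0.5962 → 0.596.

0.596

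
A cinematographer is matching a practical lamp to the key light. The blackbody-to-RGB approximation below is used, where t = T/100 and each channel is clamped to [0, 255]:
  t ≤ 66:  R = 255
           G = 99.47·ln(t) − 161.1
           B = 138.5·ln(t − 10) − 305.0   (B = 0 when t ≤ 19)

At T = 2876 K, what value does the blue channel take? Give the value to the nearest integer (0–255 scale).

t = 2876/100 = 28.76; the t ≤ 66 branch applies.
B = 138.5·ln(28.76 − 10) − 305.0 = 138.5·ln 18.76 − 305.0 = 138.5·2.9317 − 305.0 = 101.044.
Rounded: 101.

101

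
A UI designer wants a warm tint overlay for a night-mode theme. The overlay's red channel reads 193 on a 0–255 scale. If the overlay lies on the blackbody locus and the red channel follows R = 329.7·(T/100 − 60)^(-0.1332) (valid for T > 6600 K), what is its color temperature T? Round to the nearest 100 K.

11600 K

(t − 60)^(-0.1332) = 193/329.7 = 0.58538.
t − 60 = 0.58538^(1/-0.1332) = 0.58538^(-7.508) = 55.713, so t = 115.713.
T = 100·t = 11571 K → 11600 K to the nearest 100 K.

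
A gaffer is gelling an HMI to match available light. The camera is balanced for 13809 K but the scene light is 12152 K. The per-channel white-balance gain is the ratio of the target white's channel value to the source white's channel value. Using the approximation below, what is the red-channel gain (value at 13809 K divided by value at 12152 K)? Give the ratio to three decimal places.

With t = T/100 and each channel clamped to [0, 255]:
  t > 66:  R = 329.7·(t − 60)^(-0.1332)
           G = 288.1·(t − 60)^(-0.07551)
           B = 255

At 12152 K (t = 121.52):
  R = 329.7·(121.52 − 60)^(-0.1332) = 329.7·61.52^(-0.1332) = 329.7·0.57770 = 190.468.
At 13809 K (t = 138.09):
  R = 329.7·(138.09 − 60)^(-0.1332) = 329.7·78.09^(-0.1332) = 329.7·0.55964 = 184.512.
Gain = 184.512 / 190.468 = 0.9687 → 0.969.

0.969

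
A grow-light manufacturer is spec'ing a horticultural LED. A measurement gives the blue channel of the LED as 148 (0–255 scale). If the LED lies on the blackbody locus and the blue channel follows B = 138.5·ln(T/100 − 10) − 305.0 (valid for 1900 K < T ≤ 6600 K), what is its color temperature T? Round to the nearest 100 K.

ln(t − 10) = (148 + 305.0) / 138.5 = 3.2708.
t − 10 = e^3.2708 = 26.331, so t = 36.331.
T = 100·t = 3633 K → 3600 K to the nearest 100 K.

3600 K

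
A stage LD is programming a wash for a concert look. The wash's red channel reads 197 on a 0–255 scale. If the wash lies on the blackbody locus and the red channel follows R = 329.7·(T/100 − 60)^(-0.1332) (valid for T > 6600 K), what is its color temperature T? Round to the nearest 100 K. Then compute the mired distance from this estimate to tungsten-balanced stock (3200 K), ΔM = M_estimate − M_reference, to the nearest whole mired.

(t − 60)^(-0.1332) = 197/329.7 = 0.59751.
t − 60 = 0.59751^(1/-0.1332) = 0.59751^(-7.508) = 47.761, so t = 107.761.
T = 100·t = 10776 K → 10800 K to the nearest 100 K.
M_estimate = 10⁶/10800 = 92.59; M_reference = 10⁶/3200 = 312.50.
ΔM = 92.59 − 312.50 = -219.91 → -220 mireds.

-220 mireds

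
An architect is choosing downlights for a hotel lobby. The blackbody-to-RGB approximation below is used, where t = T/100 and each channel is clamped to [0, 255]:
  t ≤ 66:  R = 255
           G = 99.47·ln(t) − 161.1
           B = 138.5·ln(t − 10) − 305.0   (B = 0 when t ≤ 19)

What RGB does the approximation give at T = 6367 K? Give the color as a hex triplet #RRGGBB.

t = 6367/100 = 63.67; the t ≤ 66 branch applies.
R = 255 by definition for t ≤ 66.
G = 99.47·ln 63.67 − 161.1 = 99.47·4.1537 − 161.1 = 252.070.
B = 138.5·ln(63.67 − 10) − 305.0 = 138.5·ln 53.67 − 305.0 = 138.5·3.9829 − 305.0 = 246.625.
Rounded: (255, 252, 247).
In hex: #FFFCF7.

#FFFCF7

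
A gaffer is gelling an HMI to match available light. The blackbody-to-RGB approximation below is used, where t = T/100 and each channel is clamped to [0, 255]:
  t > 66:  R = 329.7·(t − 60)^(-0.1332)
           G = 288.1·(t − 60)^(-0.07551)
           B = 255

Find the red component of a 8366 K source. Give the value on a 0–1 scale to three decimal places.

t = 8366/100 = 83.66; the t > 66 branch applies.
R = 329.7·(83.66 − 60)^(-0.1332) = 329.7·23.66^(-0.1332) = 329.7·0.65612 = 216.322.
On a 0–1 scale: 216.322/255 = 0.8483 → 0.848.

0.848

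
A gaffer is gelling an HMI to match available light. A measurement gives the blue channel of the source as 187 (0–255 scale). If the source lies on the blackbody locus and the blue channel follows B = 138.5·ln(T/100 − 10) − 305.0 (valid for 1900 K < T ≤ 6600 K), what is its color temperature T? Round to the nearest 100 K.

ln(t − 10) = (187 + 305.0) / 138.5 = 3.5523.
t − 10 = e^3.5523 = 34.895, so t = 44.895.
T = 100·t = 4490 K → 4500 K to the nearest 100 K.

4500 K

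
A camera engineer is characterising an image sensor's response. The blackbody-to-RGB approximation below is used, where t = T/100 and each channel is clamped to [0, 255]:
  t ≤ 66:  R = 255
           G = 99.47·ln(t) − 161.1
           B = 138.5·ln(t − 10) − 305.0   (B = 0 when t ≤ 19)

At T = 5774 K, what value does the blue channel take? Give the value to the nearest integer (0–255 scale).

230

t = 5774/100 = 57.74; the t ≤ 66 branch applies.
B = 138.5·ln(57.74 − 10) − 305.0 = 138.5·ln 47.74 − 305.0 = 138.5·3.8658 − 305.0 = 230.409.
Rounded: 230.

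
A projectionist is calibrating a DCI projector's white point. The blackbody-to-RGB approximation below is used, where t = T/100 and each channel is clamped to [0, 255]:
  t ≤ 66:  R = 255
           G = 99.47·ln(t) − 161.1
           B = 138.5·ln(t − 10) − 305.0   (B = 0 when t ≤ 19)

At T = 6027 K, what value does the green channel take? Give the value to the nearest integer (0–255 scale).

t = 6027/100 = 60.27; the t ≤ 66 branch applies.
G = 99.47·ln 60.27 − 161.1 = 99.47·4.0988 − 161.1 = 246.611.
Rounded: 247.

247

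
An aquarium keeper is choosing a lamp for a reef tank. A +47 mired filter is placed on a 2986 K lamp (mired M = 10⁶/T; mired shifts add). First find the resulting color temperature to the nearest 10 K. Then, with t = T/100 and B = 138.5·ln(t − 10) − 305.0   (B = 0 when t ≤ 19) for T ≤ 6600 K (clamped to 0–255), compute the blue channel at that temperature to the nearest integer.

M_in = 10⁶/2986 = 334.90; M_out = 334.90 + (+47) = 381.90.
T_out = 10⁶/381.90 = 2618.5 K → 2620 K; t = 26.2.
B = 138.5·ln(26.2 − 10) − 305.0 = 138.5·ln 16.2 − 305.0 = 138.5·2.7850 − 305.0 = 80.724.
Rounded: 81.

81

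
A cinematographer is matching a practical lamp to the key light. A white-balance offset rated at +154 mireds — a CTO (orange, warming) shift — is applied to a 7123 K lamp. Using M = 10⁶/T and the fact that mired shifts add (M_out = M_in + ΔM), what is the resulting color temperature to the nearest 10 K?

M_in = 10⁶/7123 = 140.39 mireds.
M_out = 140.39 + (+154) = 294.39 mireds.
T_out = 10⁶/294.39 = 3396.9 K → 3400 K.

3400 K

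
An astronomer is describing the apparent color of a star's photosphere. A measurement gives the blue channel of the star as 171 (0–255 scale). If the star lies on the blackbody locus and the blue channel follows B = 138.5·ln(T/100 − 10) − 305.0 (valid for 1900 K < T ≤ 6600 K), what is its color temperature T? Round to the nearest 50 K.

ln(t − 10) = (171 + 305.0) / 138.5 = 3.4368.
t − 10 = e^3.4368 = 31.088, so t = 41.088.
T = 100·t = 4109 K → 4100 K to the nearest 50 K.

4100 K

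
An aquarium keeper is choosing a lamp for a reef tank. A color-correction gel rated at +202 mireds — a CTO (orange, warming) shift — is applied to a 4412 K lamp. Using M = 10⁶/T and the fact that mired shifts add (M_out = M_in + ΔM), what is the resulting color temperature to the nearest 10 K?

2330 K

M_in = 10⁶/4412 = 226.65 mireds.
M_out = 226.65 + (+202) = 428.65 mireds.
T_out = 10⁶/428.65 = 2332.9 K → 2330 K.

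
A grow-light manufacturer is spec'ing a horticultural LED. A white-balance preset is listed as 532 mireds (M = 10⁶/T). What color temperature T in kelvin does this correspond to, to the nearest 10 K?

T = 10⁶ / 532 = 1879.70 K → 1880 K.

1880 K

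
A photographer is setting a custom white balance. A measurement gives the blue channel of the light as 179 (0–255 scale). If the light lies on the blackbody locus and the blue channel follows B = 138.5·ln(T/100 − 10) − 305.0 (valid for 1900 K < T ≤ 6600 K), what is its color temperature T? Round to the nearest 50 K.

4300 K

ln(t − 10) = (179 + 305.0) / 138.5 = 3.4946.
t − 10 = e^3.4946 = 32.937, so t = 42.937.
T = 100·t = 4294 K → 4300 K to the nearest 50 K.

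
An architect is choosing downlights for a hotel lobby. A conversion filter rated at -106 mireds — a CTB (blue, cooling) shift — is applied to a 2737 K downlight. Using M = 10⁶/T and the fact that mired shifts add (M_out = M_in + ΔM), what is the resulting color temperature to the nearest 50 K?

M_in = 10⁶/2737 = 365.36 mireds.
M_out = 365.36 + (-106) = 259.36 mireds.
T_out = 10⁶/259.36 = 3855.6 K → 3850 K.

3850 K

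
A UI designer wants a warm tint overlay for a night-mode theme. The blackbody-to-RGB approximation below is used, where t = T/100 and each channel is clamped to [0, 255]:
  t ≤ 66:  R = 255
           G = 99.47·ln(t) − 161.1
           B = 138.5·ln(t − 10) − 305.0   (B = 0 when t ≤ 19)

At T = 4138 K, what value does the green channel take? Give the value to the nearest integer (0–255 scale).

t = 4138/100 = 41.38; the t ≤ 66 branch applies.
G = 99.47·ln 41.38 − 161.1 = 99.47·3.7228 − 161.1 = 209.207.
Rounded: 209.

209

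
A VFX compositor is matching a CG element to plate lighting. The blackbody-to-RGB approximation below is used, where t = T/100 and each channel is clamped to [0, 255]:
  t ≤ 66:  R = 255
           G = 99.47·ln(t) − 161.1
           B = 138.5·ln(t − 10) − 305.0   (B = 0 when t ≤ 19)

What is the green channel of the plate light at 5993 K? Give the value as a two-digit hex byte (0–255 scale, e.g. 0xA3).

0xF6

t = 5993/100 = 59.93; the t ≤ 66 branch applies.
G = 99.47·ln 59.93 − 161.1 = 99.47·4.0932 − 161.1 = 246.048.
Rounded: 246; in hex, 0xF6.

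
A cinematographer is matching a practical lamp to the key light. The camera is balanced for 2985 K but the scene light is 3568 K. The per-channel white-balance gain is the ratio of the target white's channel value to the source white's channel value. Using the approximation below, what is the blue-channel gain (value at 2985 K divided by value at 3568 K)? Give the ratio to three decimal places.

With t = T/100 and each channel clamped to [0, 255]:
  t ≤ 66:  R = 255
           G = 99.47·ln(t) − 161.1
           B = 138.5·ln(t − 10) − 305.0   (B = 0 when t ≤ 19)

At 3568 K (t = 35.68):
  B = 138.5·ln(35.68 − 10) − 305.0 = 138.5·ln 25.68 − 305.0 = 138.5·3.2457 − 305.0 = 144.531.
At 2985 K (t = 29.85):
  B = 138.5·ln(29.85 − 10) − 305.0 = 138.5·ln 19.85 − 305.0 = 138.5·2.9882 − 305.0 = 108.866.
Gain = 108.866 / 144.531 = 0.7532 → 0.753.

0.753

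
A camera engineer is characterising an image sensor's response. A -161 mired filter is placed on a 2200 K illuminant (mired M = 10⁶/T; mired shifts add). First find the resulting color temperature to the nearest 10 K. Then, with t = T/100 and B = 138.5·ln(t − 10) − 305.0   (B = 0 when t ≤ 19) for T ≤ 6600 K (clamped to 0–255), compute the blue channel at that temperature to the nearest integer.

M_in = 10⁶/2200 = 454.55; M_out = 454.55 + (-161) = 293.55.
T_out = 10⁶/293.55 = 3406.6 K → 3410 K; t = 34.1.
B = 138.5·ln(34.1 − 10) − 305.0 = 138.5·ln 24.1 − 305.0 = 138.5·3.1822 − 305.0 = 135.736.
Rounded: 136.

136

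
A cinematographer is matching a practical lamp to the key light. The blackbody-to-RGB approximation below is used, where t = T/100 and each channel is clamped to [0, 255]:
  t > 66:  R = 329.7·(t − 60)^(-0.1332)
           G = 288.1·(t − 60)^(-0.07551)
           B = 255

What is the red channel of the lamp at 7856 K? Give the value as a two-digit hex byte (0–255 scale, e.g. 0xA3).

0xDF

t = 7856/100 = 78.56; the t > 66 branch applies.
R = 329.7·(78.56 − 60)^(-0.1332) = 329.7·18.56^(-0.1332) = 329.7·0.67768 = 223.431.
Rounded: 223; in hex, 0xDF.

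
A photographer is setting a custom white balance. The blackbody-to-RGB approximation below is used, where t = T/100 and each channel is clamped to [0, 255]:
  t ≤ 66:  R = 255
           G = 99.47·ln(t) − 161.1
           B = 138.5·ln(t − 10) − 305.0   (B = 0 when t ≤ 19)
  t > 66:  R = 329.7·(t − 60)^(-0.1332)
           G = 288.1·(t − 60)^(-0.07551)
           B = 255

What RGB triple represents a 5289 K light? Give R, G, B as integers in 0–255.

R=255, G=234, B=216

t = 5289/100 = 52.89; the t ≤ 66 branch applies.
R = 255 by definition for t ≤ 66.
G = 99.47·ln 52.89 − 161.1 = 99.47·3.9682 − 161.1 = 233.618.
B = 138.5·ln(52.89 − 10) − 305.0 = 138.5·ln 42.89 − 305.0 = 138.5·3.7586 − 305.0 = 215.571.
Rounded: (255, 234, 216).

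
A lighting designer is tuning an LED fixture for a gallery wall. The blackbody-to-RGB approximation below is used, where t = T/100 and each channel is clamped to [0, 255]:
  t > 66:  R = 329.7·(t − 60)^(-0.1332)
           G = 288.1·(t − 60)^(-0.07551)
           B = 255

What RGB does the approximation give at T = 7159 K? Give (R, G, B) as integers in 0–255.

t = 7159/100 = 71.59; the t > 66 branch applies.
R = 329.7·(71.59 − 60)^(-0.1332) = 329.7·11.59^(-0.1332) = 329.7·0.72155 = 237.894.
G = 288.1·(71.59 − 60)^(-0.07551) = 288.1·11.59^(-0.07551) = 288.1·0.83110 = 239.439.
B = 255 by definition for t > 66.
Rounded: (238, 239, 255).

(238, 239, 255)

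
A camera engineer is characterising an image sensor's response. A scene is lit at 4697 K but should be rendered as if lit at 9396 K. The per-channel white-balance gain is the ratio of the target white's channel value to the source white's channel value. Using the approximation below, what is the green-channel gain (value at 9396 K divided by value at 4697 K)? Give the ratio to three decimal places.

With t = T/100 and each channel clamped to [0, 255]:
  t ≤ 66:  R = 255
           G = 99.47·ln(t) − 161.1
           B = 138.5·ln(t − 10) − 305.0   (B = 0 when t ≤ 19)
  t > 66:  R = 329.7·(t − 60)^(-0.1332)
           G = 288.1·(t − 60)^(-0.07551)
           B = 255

0.995

At 4697 K (t = 46.97):
  G = 99.47·ln 46.97 − 161.1 = 99.47·3.8495 − 161.1 = 221.811.
At 9396 K (t = 93.96):
  G = 288.1·(93.96 − 60)^(-0.07551) = 288.1·33.96^(-0.07551) = 288.1·0.76630 = 220.770.
Gain = 220.770 / 221.811 = 0.9953 → 0.995.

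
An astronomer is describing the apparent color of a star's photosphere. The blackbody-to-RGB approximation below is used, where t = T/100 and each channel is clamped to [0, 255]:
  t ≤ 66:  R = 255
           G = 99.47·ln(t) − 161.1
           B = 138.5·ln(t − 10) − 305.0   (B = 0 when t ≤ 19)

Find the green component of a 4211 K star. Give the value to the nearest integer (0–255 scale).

211

t = 4211/100 = 42.11; the t ≤ 66 branch applies.
G = 99.47·ln 42.11 − 161.1 = 99.47·3.7403 − 161.1 = 210.946.
Rounded: 211.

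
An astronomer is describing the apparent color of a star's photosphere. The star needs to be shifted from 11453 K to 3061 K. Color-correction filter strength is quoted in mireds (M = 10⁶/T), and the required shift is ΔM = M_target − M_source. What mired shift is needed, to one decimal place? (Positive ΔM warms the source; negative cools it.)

M_source = 10⁶/11453 = 87.313; M_target = 10⁶/3061 = 326.691.
ΔM = 326.691 − 87.313 = 239.377 → +239.4 mireds, a warming shift.

+239.4 mireds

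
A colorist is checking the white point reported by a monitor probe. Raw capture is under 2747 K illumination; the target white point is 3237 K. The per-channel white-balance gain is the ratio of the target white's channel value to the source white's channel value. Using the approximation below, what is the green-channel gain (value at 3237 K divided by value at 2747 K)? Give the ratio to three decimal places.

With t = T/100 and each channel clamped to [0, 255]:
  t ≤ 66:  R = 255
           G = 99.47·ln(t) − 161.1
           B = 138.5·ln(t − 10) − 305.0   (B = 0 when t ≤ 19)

At 2747 K (t = 27.47):
  G = 99.47·ln 27.47 − 161.1 = 99.47·3.3131 − 161.1 = 168.454.
At 3237 K (t = 32.37):
  G = 99.47·ln 32.37 − 161.1 = 99.47·3.4772 − 161.1 = 184.780.
Gain = 184.780 / 168.454 = 1.0969 → 1.097.

1.097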